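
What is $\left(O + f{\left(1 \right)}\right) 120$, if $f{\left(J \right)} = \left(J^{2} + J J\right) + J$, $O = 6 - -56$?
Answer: $7800$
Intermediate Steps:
$O = 62$ ($O = 6 + 56 = 62$)
$f{\left(J \right)} = J + 2 J^{2}$ ($f{\left(J \right)} = \left(J^{2} + J^{2}\right) + J = 2 J^{2} + J = J + 2 J^{2}$)
$\left(O + f{\left(1 \right)}\right) 120 = \left(62 + 1 \left(1 + 2 \cdot 1\right)\right) 120 = \left(62 + 1 \left(1 + 2\right)\right) 120 = \left(62 + 1 \cdot 3\right) 120 = \left(62 + 3\right) 120 = 65 \cdot 120 = 7800$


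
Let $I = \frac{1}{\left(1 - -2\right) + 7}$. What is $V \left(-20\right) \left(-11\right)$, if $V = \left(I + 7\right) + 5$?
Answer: $2662$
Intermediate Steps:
$I = \frac{1}{10}$ ($I = \frac{1}{\left(1 + 2\right) + 7} = \frac{1}{3 + 7} = \frac{1}{10} \approx 0.1$)
$V = \frac{121}{10}$ ($V = \left(\frac{1}{10} + 7\right) + 5 = \frac{71}{10} + 5 = \frac{121}{10} \approx 12.1$)
$V \left(-20\right) \left(-11\right) = \frac{121}{10} \left(-20\right) \left(-11\right) = \left(-242\right) \left(-11\right) = 2662$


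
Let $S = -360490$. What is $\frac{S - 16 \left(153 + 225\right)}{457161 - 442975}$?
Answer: $- \frac{183269}{7093} \approx -25.838$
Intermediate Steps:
$\frac{S - 16 \left(153 + 225\right)}{457161 - 442975} = \frac{-360490 - 16 \left(153 + 225\right)}{457161 - 442975} = \frac{-360490 - 6048}{14186} = \left(-360490 - 6048\right) \frac{1}{14186} = \left(-366538\right) \frac{1}{14186} = - \frac{183269}{7093}$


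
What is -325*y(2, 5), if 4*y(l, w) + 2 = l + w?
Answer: -1625/4 ≈ -406.25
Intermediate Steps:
y(l, w) = -½ + l/4 + w/4 (y(l, w) = -½ + (l + w)/4 = -½ + (l/4 + w/4) = -½ + l/4 + w/4)
-325*y(2, 5) = -325*(-½ + (¼)*2 + (¼)*5) = -325*(-½ + ½ + 5/4) = -325*5/4 = -1625/4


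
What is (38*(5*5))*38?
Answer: 36100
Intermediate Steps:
(38*(5*5))*38 = (38*25)*38 = 950*38 = 36100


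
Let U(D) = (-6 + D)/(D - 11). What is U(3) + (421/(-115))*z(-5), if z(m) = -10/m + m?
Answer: 10449/920 ≈ 11.358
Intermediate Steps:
z(m) = m - 10/m
U(D) = (-6 + D)/(-11 + D)
U(3) + (421/(-115))*z(-5) = (-6 + 3)/(-11 + 3) + (421/(-115))*(-5 - 10/(-5)) = -3/(-8) + (421*(-1/115))*(-5 - 10*(-1/5)) = -1/8*(-3) - 421*(-5 + 2)/115 = 3/8 - 421/115*(-3) = 3/8 + 1263/115 = 10449/920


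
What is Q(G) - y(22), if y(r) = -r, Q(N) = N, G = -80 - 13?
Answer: -71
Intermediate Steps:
G = -93
Q(G) - y(22) = -93 - (-1)*22 = -93 - 1*(-22) = -93 + 22 = -71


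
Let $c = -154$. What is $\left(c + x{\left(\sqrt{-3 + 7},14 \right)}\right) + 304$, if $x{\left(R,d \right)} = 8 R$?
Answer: $166$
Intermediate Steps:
$\left(c + x{\left(\sqrt{-3 + 7},14 \right)}\right) + 304 = \left(-154 + 8 \sqrt{-3 + 7}\right) + 304 = \left(-154 + 8 \sqrt{4}\right) + 304 = \left(-154 + 8 \cdot 2\right) + 304 = \left(-154 + 16\right) + 304 = -138 + 304 = 166$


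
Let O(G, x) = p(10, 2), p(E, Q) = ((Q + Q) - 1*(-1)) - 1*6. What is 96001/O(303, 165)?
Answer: -96001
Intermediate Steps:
p(E, Q) = -5 + 2*Q (p(E, Q) = (2*Q + 1) - 6 = (1 + 2*Q) - 6 = -5 + 2*Q)
O(G, x) = -1 (O(G, x) = -5 + 2*2 = -5 + 4 = -1)
96001/O(303, 165) = 96001/(-1) = 96001*(-1) = -96001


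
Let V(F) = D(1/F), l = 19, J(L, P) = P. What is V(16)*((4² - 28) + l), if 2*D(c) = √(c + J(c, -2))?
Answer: 7*I*√31/8 ≈ 4.8718*I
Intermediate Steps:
D(c) = √(-2 + c)/2 (D(c) = √(c - 2)/2 = √(-2 + c)/2)
V(F) = √(-2 + 1/F)/2
V(16)*((4² - 28) + l) = (√(-2 + 1/16)/2)*((4² - 28) + 19) = (√(-2 + 1/16)/2)*((16 - 28) + 19) = (√(-31/16)/2)*(-12 + 19) = ((I*√31/4)/2)*7 = (I*√31/8)*7 = 7*I*√31/8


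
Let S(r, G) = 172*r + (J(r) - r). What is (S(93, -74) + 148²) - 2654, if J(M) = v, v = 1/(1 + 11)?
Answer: 421837/12 ≈ 35153.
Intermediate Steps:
v = 1/12 ≈ 0.083333
J(M) = 1/12
S(r, G) = 1/12 + 171*r (S(r, G) = 172*r + (1/12 - r) = 1/12 + 171*r)
(S(93, -74) + 148²) - 2654 = ((1/12 + 171*93) + 148²) - 2654 = ((1/12 + 15903) + 21904) - 2654 = (190837/12 + 21904) - 2654 = 453685/12 - 2654 = 421837/12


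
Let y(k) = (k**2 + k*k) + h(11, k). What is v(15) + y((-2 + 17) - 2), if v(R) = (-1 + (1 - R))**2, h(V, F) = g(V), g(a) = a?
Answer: 574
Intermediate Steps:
h(V, F) = V
v(R) = R**2 (v(R) = (-R)**2 = R**2)
y(k) = 11 + 2*k**2 (y(k) = (k**2 + k*k) + 11 = (k**2 + k**2) + 11 = 2*k**2 + 11 = 11 + 2*k**2)
v(15) + y((-2 + 17) - 2) = 15**2 + (11 + 2*((-2 + 17) - 2)**2) = 225 + (11 + 2*(15 - 2)**2) = 225 + (11 + 2*13**2) = 225 + (11 + 2*169) = 225 + (11 + 338) = 225 + 349 = 574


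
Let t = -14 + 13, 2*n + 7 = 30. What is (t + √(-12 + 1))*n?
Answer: -23/2 + 23*I*√11/2 ≈ -11.5 + 38.141*I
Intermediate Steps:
n = 23/2 (n = -7/2 + (½)*30 = -7/2 + 15 = 23/2 ≈ 11.500)
t = -1
(t + √(-12 + 1))*n = (-1 + √(-12 + 1))*(23/2) = (-1 + √(-11))*(23/2) = (-1 + I*√11)*(23/2) = -23/2 + 23*I*√11/2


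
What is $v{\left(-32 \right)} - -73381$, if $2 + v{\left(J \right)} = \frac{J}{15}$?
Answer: $\frac{1100653}{15} \approx 73377.0$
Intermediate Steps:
$v{\left(J \right)} = -2 + \frac{J}{15}$
$v{\left(-32 \right)} - -73381 = \left(-2 + \frac{1}{15} \left(-32\right)\right) - -73381 = \left(-2 - \frac{32}{15}\right) + 73381 = - \frac{62}{15} + 73381 = \frac{1100653}{15}$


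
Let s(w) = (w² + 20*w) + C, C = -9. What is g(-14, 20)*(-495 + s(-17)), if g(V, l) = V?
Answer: 7770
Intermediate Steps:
s(w) = -9 + w² + 20*w (s(w) = (w² + 20*w) - 9 = -9 + w² + 20*w)
g(-14, 20)*(-495 + s(-17)) = -14*(-495 + (-9 + (-17)² + 20*(-17))) = -14*(-495 + (-9 + 289 - 340)) = -14*(-495 - 60) = -14*(-555) = 7770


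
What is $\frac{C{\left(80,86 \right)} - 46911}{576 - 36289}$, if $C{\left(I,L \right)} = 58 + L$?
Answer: $\frac{46767}{35713} \approx 1.3095$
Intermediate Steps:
$\frac{C{\left(80,86 \right)} - 46911}{576 - 36289} = \frac{\left(58 + 86\right) - 46911}{576 - 36289} = \frac{144 - 46911}{-35713} = \left(-46767\right) \left(- \frac{1}{35713}\right) = \frac{46767}{35713}$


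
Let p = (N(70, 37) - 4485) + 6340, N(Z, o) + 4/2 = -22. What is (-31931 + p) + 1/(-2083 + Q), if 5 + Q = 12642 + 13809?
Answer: -733326299/24363 ≈ -30100.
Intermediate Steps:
N(Z, o) = -24 (N(Z, o) = -2 - 22 = -24)
Q = 26446 (Q = -5 + (12642 + 13809) = -5 + 26451 = 26446)
p = 1831 (p = (-24 - 4485) + 6340 = -4509 + 6340 = 1831)
(-31931 + p) + 1/(-2083 + Q) = (-31931 + 1831) + 1/(-2083 + 26446) = -30100 + 1/24363 = -733326299/24363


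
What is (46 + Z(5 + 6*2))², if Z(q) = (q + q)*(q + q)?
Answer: 1444804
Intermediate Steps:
Z(q) = 4*q² (Z(q) = (2*q)*(2*q) = 4*q²)
(46 + Z(5 + 6*2))² = (46 + 4*(5 + 6*2)²)² = (46 + 4*(5 + 12)²)² = (46 + 4*17²)² = (46 + 4*289)² = (46 + 1156)² = 1202² = 1444804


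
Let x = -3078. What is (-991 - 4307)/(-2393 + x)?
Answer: 5298/5471 ≈ 0.96838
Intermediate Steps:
(-991 - 4307)/(-2393 + x) = (-991 - 4307)/(-2393 - 3078) = -5298/(-5471) = -5298*(-1/5471) = 5298/5471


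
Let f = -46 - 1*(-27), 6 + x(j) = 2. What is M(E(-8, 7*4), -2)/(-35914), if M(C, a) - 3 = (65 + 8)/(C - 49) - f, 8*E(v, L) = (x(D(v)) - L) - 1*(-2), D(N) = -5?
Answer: -2175/3788927 ≈ -0.00057404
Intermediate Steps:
x(j) = -4 (x(j) = -6 + 2 = -4)
E(v, L) = -¼ - L/8 (E(v, L) = ((-4 - L) - 1*(-2))/8 = ((-4 - L) + 2)/8 = (-2 - L)/8 = -¼ - L/8)
f = -19 (f = -46 + 27 = -19)
M(C, a) = 22 + 73/(-49 + C) (M(C, a) = 3 + ((65 + 8)/(C - 49) - 1*(-19)) = 3 + (73/(-49 + C) + 19) = 3 + (19 + 73/(-49 + C)) = 22 + 73/(-49 + C))
M(E(-8, 7*4), -2)/(-35914) = ((-1005 + 22*(-¼ - 7*4/8))/(-49 + (-¼ - 7*4/8)))/(-35914) = ((-1005 + 22*(-¼ - ⅛*28))/(-49 + (-¼ - ⅛*28)))*(-1/35914) = ((-1005 + 22*(-¼ - 7/2))/(-49 + (-¼ - 7/2)))*(-1/35914) = ((-1005 + 22*(-15/4))/(-49 - 15/4))*(-1/35914) = ((-1005 - 165/2)/(-211/4))*(-1/35914) = -4/211*(-2175/2)*(-1/35914) = (4350/211)*(-1/35914) = -2175/3788927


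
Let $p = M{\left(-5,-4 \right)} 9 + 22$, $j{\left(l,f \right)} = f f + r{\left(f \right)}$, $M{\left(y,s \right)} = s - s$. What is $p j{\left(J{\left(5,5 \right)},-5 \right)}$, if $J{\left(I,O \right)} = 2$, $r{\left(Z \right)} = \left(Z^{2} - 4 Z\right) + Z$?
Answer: $1430$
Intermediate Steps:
$r{\left(Z \right)} = Z^{2} - 3 Z$
$M{\left(y,s \right)} = 0$
$j{\left(l,f \right)} = f^{2} + f \left(-3 + f\right)$ ($j{\left(l,f \right)} = f f + f \left(-3 + f\right) = f^{2} + f \left(-3 + f\right)$)
$p = 22$ ($p = 0 \cdot 9 + 22 = 0 + 22 = 22$)
$p j{\left(J{\left(5,5 \right)},-5 \right)} = 22 \left(- 5 \left(-3 + 2 \left(-5\right)\right)\right) = 22 \left(- 5 \left(-3 - 10\right)\right) = 22 \left(\left(-5\right) \left(-13\right)\right) = 22 \cdot 65 = 1430$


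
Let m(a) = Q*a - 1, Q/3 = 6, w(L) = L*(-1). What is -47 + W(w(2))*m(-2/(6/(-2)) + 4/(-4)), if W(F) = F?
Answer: -33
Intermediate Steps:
w(L) = -L
Q = 18 (Q = 3*6 = 18)
m(a) = -1 + 18*a (m(a) = 18*a - 1 = -1 + 18*a)
-47 + W(w(2))*m(-2/(6/(-2)) + 4/(-4)) = -47 + (-1*2)*(-1 + 18*(-2/(6/(-2)) + 4/(-4))) = -47 - 2*(-1 + 18*(-2/(6*(-½)) + 4*(-¼))) = -47 - 2*(-1 + 18*(-2/(-3) - 1)) = -47 - 2*(-1 + 18*(-2*(-⅓) - 1)) = -47 - 2*(-1 + 18*(⅔ - 1)) = -47 - 2*(-1 + 18*(-⅓)) = -47 - 2*(-1 - 6) = -47 - 2*(-7) = -47 + 14 = -33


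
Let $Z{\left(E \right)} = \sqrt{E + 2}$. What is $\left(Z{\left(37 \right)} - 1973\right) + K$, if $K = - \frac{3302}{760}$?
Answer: $- \frac{751391}{380} + \sqrt{39} \approx -1971.1$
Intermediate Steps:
$Z{\left(E \right)} = \sqrt{2 + E}$
$K = - \frac{1651}{380}$ ($K = \left(-3302\right) \frac{1}{760} = - \frac{1651}{380} \approx -4.3447$)
$\left(Z{\left(37 \right)} - 1973\right) + K = \left(\sqrt{2 + 37} - 1973\right) - \frac{1651}{380} = \left(\sqrt{39} - 1973\right) - \frac{1651}{380} = \left(-1973 + \sqrt{39}\right) - \frac{1651}{380} = - \frac{751391}{380} + \sqrt{39}$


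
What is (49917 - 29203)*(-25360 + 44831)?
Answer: 403322294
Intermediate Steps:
(49917 - 29203)*(-25360 + 44831) = 20714*19471 = 403322294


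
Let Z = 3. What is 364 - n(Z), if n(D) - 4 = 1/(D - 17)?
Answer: 5041/14 ≈ 360.07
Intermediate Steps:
n(D) = 4 + 1/(-17 + D) (n(D) = 4 + 1/(D - 17) = 4 + 1/(-17 + D))
364 - n(Z) = 364 - (-67 + 4*3)/(-17 + 3) = 364 - (-67 + 12)/(-14) = 364 - (-1)*(-55)/14 = 364 - 1*55/14 = 364 - 55/14 = 5041/14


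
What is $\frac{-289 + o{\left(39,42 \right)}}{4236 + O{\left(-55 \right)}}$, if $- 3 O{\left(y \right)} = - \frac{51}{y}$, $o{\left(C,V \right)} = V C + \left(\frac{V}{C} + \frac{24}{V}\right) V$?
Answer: $\frac{1014035}{3028519} \approx 0.33483$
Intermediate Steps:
$o{\left(C,V \right)} = C V + V \left(\frac{24}{V} + \frac{V}{C}\right)$ ($o{\left(C,V \right)} = C V + \left(\frac{24}{V} + \frac{V}{C}\right) V = C V + V \left(\frac{24}{V} + \frac{V}{C}\right)$)
$O{\left(y \right)} = \frac{17}{y}$ ($O{\left(y \right)} = - \frac{\left(-51\right) \frac{1}{y}}{3} = \frac{17}{y}$)
$\frac{-289 + o{\left(39,42 \right)}}{4236 + O{\left(-55 \right)}} = \frac{-289 + \left(24 + 39 \cdot 42 + \frac{42^{2}}{39}\right)}{4236 + \frac{17}{-55}} = \frac{-289 + \left(24 + 1638 + \frac{1}{39} \cdot 1764\right)}{4236 + 17 \left(- \frac{1}{55}\right)} = \frac{-289 + \left(24 + 1638 + \frac{588}{13}\right)}{4236 - \frac{17}{55}} = \frac{-289 + \frac{22194}{13}}{\frac{232963}{55}} = \frac{18437}{13} \cdot \frac{55}{232963} = \frac{1014035}{3028519}$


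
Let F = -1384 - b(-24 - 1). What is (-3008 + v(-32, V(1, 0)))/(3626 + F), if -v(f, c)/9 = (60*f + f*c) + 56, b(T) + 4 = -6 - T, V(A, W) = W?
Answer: 13768/2227 ≈ 6.1823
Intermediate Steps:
b(T) = -10 - T (b(T) = -4 + (-6 - T) = -10 - T)
v(f, c) = -504 - 540*f - 9*c*f (v(f, c) = -9*((60*f + f*c) + 56) = -9*((60*f + c*f) + 56) = -9*(56 + 60*f + c*f) = -504 - 540*f - 9*c*f)
F = -1399 (F = -1384 - (-10 - (-24 - 1)) = -1384 - (-10 - 1*(-25)) = -1384 - (-10 + 25) = -1384 - 1*15 = -1384 - 15 = -1399)
(-3008 + v(-32, V(1, 0)))/(3626 + F) = (-3008 + (-504 - 540*(-32) - 9*0*(-32)))/(3626 - 1399) = (-3008 + (-504 + 17280 + 0))/2227 = (-3008 + 16776)*(1/2227) = 13768*(1/2227) = 13768/2227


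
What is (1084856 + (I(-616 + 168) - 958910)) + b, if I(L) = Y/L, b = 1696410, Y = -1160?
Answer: 102052081/56 ≈ 1.8224e+6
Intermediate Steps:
I(L) = -1160/L
(1084856 + (I(-616 + 168) - 958910)) + b = (1084856 + (-1160/(-616 + 168) - 958910)) + 1696410 = (1084856 + (-1160/(-448) - 958910)) + 1696410 = (1084856 + (-1160*(-1/448) - 958910)) + 1696410 = (1084856 + (145/56 - 958910)) + 1696410 = (1084856 - 53698815/56) + 1696410 = 7053121/56 + 1696410 = 102052081/56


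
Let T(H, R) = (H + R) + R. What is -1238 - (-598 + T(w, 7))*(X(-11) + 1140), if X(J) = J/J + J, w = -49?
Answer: 714052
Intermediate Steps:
T(H, R) = H + 2*R
X(J) = 1 + J
-1238 - (-598 + T(w, 7))*(X(-11) + 1140) = -1238 - (-598 + (-49 + 2*7))*((1 - 11) + 1140) = -1238 - (-598 + (-49 + 14))*(-10 + 1140) = -1238 - (-598 - 35)*1130 = -1238 - (-633)*1130 = -1238 - 1*(-715290) = -1238 + 715290 = 714052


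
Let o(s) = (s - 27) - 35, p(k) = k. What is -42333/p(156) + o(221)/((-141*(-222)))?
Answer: -73615709/271284 ≈ -271.36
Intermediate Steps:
o(s) = -62 + s (o(s) = (-27 + s) - 35 = -62 + s)
-42333/p(156) + o(221)/((-141*(-222))) = -42333/156 + (-62 + 221)/((-141*(-222))) = -42333*1/156 + 159/31302 = -14111/52 + 159*(1/31302) = -14111/52 + 53/10434 = -73615709/271284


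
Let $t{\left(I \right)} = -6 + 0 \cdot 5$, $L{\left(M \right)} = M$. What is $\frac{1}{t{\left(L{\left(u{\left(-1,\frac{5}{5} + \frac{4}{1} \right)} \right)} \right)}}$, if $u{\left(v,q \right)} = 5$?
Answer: $- \frac{1}{6} \approx -0.16667$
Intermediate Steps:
$t{\left(I \right)} = -6$ ($t{\left(I \right)} = -6 + 0 = -6$)
$\frac{1}{t{\left(L{\left(u{\left(-1,\frac{5}{5} + \frac{4}{1} \right)} \right)} \right)}} = \frac{1}{-6} = - \frac{1}{6}$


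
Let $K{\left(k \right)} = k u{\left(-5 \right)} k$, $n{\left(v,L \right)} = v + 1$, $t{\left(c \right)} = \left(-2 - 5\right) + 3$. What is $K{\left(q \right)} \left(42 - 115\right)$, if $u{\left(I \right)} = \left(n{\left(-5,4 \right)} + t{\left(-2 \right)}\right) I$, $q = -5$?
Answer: $-73000$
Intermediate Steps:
$t{\left(c \right)} = -4$ ($t{\left(c \right)} = -7 + 3 = -4$)
$n{\left(v,L \right)} = 1 + v$
$u{\left(I \right)} = - 8 I$ ($u{\left(I \right)} = \left(\left(1 - 5\right) - 4\right) I = \left(-4 - 4\right) I = - 8 I$)
$K{\left(k \right)} = 40 k^{2}$ ($K{\left(k \right)} = k \left(\left(-8\right) \left(-5\right)\right) k = k 40 k = 40 k k = 40 k^{2}$)
$K{\left(q \right)} \left(42 - 115\right) = 40 \left(-5\right)^{2} \left(42 - 115\right) = 40 \cdot 25 \left(-73\right) = 1000 \left(-73\right) = -73000$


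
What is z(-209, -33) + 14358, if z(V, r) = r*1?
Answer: 14325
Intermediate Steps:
z(V, r) = r
z(-209, -33) + 14358 = -33 + 14358 = 14325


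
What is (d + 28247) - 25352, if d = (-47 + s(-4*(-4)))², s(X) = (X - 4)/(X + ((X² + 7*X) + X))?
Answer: 51011809/10000 ≈ 5101.2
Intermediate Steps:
s(X) = (-4 + X)/(X² + 9*X) (s(X) = (-4 + X)/(X + (X² + 8*X)) = (-4 + X)/(X² + 9*X))
d = 22061809/10000 (d = (-47 + (-4 - 4*(-4))/(((-4*(-4)))*(9 - 4*(-4))))² = (-47 + (-4 + 16)/(16*(9 + 16)))² = (-47 + (1/16)*12/25)² = (-47 + (1/16)*(1/25)*12)² = (-47 + 3/100)² = (-4697/100)² = 22061809/10000 ≈ 2206.2)
(d + 28247) - 25352 = (22061809/10000 + 28247) - 25352 = 304531809/10000 - 25352 = 51011809/10000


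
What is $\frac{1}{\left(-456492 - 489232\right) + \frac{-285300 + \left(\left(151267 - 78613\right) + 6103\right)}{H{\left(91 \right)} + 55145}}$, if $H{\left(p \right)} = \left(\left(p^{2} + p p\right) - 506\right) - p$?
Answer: $- \frac{71110}{67250640183} \approx -1.0574 \cdot 10^{-6}$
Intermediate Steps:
$H{\left(p \right)} = -506 - p + 2 p^{2}$ ($H{\left(p \right)} = \left(\left(p^{2} + p^{2}\right) - 506\right) - p = \left(2 p^{2} - 506\right) - p = \left(-506 + 2 p^{2}\right) - p = -506 - p + 2 p^{2}$)
$\frac{1}{\left(-456492 - 489232\right) + \frac{-285300 + \left(\left(151267 - 78613\right) + 6103\right)}{H{\left(91 \right)} + 55145}} = \frac{1}{\left(-456492 - 489232\right) + \frac{-285300 + \left(\left(151267 - 78613\right) + 6103\right)}{\left(-506 - 91 + 2 \cdot 91^{2}\right) + 55145}} = \frac{1}{\left(-456492 - 489232\right) + \frac{-285300 + \left(72654 + 6103\right)}{\left(-506 - 91 + 2 \cdot 8281\right) + 55145}} = \frac{1}{-945724 + \frac{-285300 + 78757}{\left(-506 - 91 + 16562\right) + 55145}} = \frac{1}{-945724 - \frac{206543}{15965 + 55145}} = \frac{1}{-945724 - \frac{206543}{71110}} = \frac{1}{- \frac{67250640183}{71110}} = - \frac{71110}{67250640183}$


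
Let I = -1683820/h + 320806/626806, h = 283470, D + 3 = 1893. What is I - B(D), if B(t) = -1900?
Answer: 16831441717795/8884034841 ≈ 1894.6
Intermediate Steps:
D = 1890 (D = -3 + 1893 = 1890)
I = -48224480105/8884034841 (I = -1683820/283470 + 320806/626806 = -1683820*1/283470 + 320806*(1/626806) = -168382/28347 + 160403/313403 = -48224480105/8884034841 ≈ -5.4282)
I - B(D) = -48224480105/8884034841 - 1*(-1900) = -48224480105/8884034841 + 1900 = 16831441717795/8884034841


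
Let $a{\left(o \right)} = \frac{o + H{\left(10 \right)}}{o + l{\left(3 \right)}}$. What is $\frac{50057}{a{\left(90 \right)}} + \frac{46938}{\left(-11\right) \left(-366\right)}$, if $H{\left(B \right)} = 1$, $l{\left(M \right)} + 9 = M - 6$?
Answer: $\frac{28797749}{671} \approx 42918.0$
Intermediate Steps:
$l{\left(M \right)} = -15 + M$ ($l{\left(M \right)} = -9 + \left(M - 6\right) = -9 + \left(-6 + M\right) = -15 + M$)
$a{\left(o \right)} = \frac{1 + o}{-12 + o}$ ($a{\left(o \right)} = \frac{o + 1}{o + \left(-15 + 3\right)} = \frac{1 + o}{o - 12} = \frac{1 + o}{-12 + o}$)
$\frac{50057}{a{\left(90 \right)}} + \frac{46938}{\left(-11\right) \left(-366\right)} = \frac{50057}{\frac{1}{-12 + 90} \left(1 + 90\right)} + \frac{46938}{\left(-11\right) \left(-366\right)} = \frac{50057}{\frac{1}{78} \cdot 91} + \frac{46938}{4026} = \frac{50057}{\frac{1}{78} \cdot 91} + 46938 \cdot \frac{1}{4026} = \frac{50057}{\frac{7}{6}} + \frac{7823}{671} = 50057 \cdot \frac{6}{7} + \frac{7823}{671} = 42906 + \frac{7823}{671} = \frac{28797749}{671}$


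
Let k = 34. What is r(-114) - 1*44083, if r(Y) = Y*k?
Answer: -47959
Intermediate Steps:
r(Y) = 34*Y (r(Y) = Y*34 = 34*Y)
r(-114) - 1*44083 = 34*(-114) - 1*44083 = -3876 - 44083 = -47959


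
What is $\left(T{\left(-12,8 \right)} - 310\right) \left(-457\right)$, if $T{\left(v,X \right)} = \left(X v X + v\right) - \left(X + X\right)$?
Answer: $505442$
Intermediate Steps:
$T{\left(v,X \right)} = v - 2 X + v X^{2}$ ($T{\left(v,X \right)} = \left(v X^{2} + v\right) - 2 X = \left(v + v X^{2}\right) - 2 X = v - 2 X + v X^{2}$)
$\left(T{\left(-12,8 \right)} - 310\right) \left(-457\right) = \left(\left(-12 - 16 - 12 \cdot 8^{2}\right) - 310\right) \left(-457\right) = \left(\left(-12 - 16 - 768\right) - 310\right) \left(-457\right) = \left(-796 - 310\right) \left(-457\right) = \left(-1106\right) \left(-457\right) = 505442$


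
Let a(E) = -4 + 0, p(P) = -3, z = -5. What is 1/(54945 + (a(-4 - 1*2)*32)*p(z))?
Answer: 1/55329 ≈ 1.8074e-5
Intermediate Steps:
a(E) = -4
1/(54945 + (a(-4 - 1*2)*32)*p(z)) = 1/(54945 - 4*32*(-3)) = 1/(54945 - 128*(-3)) = 1/(54945 + 384) = 1/55329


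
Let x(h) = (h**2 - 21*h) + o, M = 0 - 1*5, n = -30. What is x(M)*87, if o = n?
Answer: 8700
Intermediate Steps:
o = -30
M = -5 (M = 0 - 5 = -5)
x(h) = -30 + h**2 - 21*h (x(h) = (h**2 - 21*h) - 30 = -30 + h**2 - 21*h)
x(M)*87 = (-30 + (-5)**2 - 21*(-5))*87 = (-30 + 25 + 105)*87 = 100*87 = 8700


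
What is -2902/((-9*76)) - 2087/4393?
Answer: 5660489/1502406 ≈ 3.7676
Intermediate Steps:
-2902/((-9*76)) - 2087/4393 = -2902/(-684) - 2087*1/4393 = -2902*(-1/684) - 2087/4393 = 1451/342 - 2087/4393 = 5660489/1502406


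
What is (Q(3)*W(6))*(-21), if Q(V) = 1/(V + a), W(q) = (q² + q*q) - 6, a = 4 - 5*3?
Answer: 693/4 ≈ 173.25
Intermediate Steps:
a = -11 (a = 4 - 15 = -11)
W(q) = -6 + 2*q² (W(q) = (q² + q²) - 6 = 2*q² - 6 = -6 + 2*q²)
Q(V) = 1/(-11 + V) (Q(V) = 1/(V - 11) = 1/(-11 + V))
(Q(3)*W(6))*(-21) = ((-6 + 2*6²)/(-11 + 3))*(-21) = ((-6 + 2*36)/(-8))*(-21) = -(-6 + 72)/8*(-21) = -⅛*66*(-21) = -33/4*(-21) = 693/4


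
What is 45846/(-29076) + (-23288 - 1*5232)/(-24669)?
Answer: -50287909/119545974 ≈ -0.42066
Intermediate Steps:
45846/(-29076) + (-23288 - 1*5232)/(-24669) = 45846*(-1/29076) + (-23288 - 5232)*(-1/24669) = -7641/4846 - 28520*(-1/24669) = -7641/4846 + 28520/24669 = -50287909/119545974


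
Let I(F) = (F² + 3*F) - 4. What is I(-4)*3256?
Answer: 0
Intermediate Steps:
I(F) = -4 + F² + 3*F
I(-4)*3256 = (-4 + (-4)² + 3*(-4))*3256 = (-4 + 16 - 12)*3256 = 0*3256 = 0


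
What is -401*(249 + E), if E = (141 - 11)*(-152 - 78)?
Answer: 11890051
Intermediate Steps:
E = -29900 (E = 130*(-230) = -29900)
-401*(249 + E) = -401*(249 - 29900) = -401*(-29651) = 11890051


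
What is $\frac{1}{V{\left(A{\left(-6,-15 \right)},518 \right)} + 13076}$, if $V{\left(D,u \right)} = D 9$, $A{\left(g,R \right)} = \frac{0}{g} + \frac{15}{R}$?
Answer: $\frac{1}{13067} \approx 7.6529 \cdot 10^{-5}$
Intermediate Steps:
$A{\left(g,R \right)} = \frac{15}{R}$ ($A{\left(g,R \right)} = 0 + \frac{15}{R} = \frac{15}{R}$)
$V{\left(D,u \right)} = 9 D$
$\frac{1}{V{\left(A{\left(-6,-15 \right)},518 \right)} + 13076} = \frac{1}{9 \frac{15}{-15} + 13076} = \frac{1}{9 \cdot 15 \left(- \frac{1}{15}\right) + 13076} = \frac{1}{9 \left(-1\right) + 13076} = \frac{1}{-9 + 13076} = \frac{1}{13067}$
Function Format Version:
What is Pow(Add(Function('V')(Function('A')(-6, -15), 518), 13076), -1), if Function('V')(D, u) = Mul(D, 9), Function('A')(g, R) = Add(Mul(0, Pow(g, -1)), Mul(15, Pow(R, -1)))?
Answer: Rational(1, 13067) ≈ 7.6529e-5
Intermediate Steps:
Function('A')(g, R) = Mul(15, Pow(R, -1)) (Function('A')(g, R) = Add(0, Mul(15, Pow(R, -1))) = Mul(15, Pow(R, -1)))
Function('V')(D, u) = Mul(9, D)
Pow(Add(Function('V')(Function('A')(-6, -15), 518), 13076), -1) = Pow(Add(Mul(9, Mul(15, Pow(-15, -1))), 13076), -1) = Pow(Add(Mul(9, Mul(15, Rational(-1, 15))), 13076), -1) = Pow(Add(Mul(9, -1), 13076), -1) = Pow(Add(-9, 13076), -1) = Pow(13067, -1) = Rational(1, 13067)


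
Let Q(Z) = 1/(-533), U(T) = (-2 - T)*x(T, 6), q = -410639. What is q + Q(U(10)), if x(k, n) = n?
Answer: -218870588/533 ≈ -4.1064e+5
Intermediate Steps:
U(T) = -12 - 6*T (U(T) = (-2 - T)*6 = -12 - 6*T)
Q(Z) = -1/533
q + Q(U(10)) = -410639 - 1/533 = -218870588/533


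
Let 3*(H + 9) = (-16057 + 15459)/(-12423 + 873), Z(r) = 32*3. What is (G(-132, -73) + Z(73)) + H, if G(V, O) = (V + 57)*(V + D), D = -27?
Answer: 208108199/17325 ≈ 12012.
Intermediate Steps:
Z(r) = 96
H = -155626/17325 (H = -9 + ((-16057 + 15459)/(-12423 + 873))/3 = -9 + (-598/(-11550))/3 = -9 + (-598*(-1/11550))/3 = -9 + (⅓)*(299/5775) = -9 + 299/17325 = -155626/17325 ≈ -8.9827)
G(V, O) = (-27 + V)*(57 + V) (G(V, O) = (V + 57)*(V - 27) = (57 + V)*(-27 + V) = (-27 + V)*(57 + V))
(G(-132, -73) + Z(73)) + H = ((-1539 + (-132)² + 30*(-132)) + 96) - 155626/17325 = ((-1539 + 17424 - 3960) + 96) - 155626/17325 = (11925 + 96) - 155626/17325 = 12021 - 155626/17325 = 208108199/17325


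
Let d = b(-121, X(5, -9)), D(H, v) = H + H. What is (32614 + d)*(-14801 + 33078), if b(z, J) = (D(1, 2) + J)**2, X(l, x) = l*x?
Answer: 629880251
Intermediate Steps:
D(H, v) = 2*H
b(z, J) = (2 + J)**2 (b(z, J) = (2*1 + J)**2 = (2 + J)**2)
d = 1849 (d = (2 + 5*(-9))**2 = (2 - 45)**2 = (-43)**2 = 1849)
(32614 + d)*(-14801 + 33078) = (32614 + 1849)*(-14801 + 33078) = 34463*18277 = 629880251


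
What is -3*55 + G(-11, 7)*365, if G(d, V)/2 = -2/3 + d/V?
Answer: -37775/21 ≈ -1798.8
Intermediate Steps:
G(d, V) = -4/3 + 2*d/V (G(d, V) = 2*(-2/3 + d/V) = 2*(-2*⅓ + d/V) = 2*(-⅔ + d/V) = -4/3 + 2*d/V)
-3*55 + G(-11, 7)*365 = -3*55 + (-4/3 + 2*(-11)/7)*365 = -165 + (-4/3 + 2*(-11)*(⅐))*365 = -165 + (-4/3 - 22/7)*365 = -165 - 94/21*365 = -165 - 34310/21 = -37775/21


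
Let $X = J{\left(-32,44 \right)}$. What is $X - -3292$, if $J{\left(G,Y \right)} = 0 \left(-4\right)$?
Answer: $3292$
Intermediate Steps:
$J{\left(G,Y \right)} = 0$
$X = 0$
$X - -3292 = 0 - -3292 = 0 + 3292 = 3292$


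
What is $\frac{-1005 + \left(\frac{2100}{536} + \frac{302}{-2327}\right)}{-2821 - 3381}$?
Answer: $\frac{312195883}{1933895236} \approx 0.16143$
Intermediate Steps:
$\frac{-1005 + \left(\frac{2100}{536} + \frac{302}{-2327}\right)}{-2821 - 3381} = \frac{-1005 + \left(2100 \cdot \frac{1}{536} + 302 \left(- \frac{1}{2327}\right)\right)}{-6202} = \left(-1005 + \left(\frac{525}{134} - \frac{302}{2327}\right)\right) \left(- \frac{1}{6202}\right) = \left(-1005 + \frac{1181207}{311818}\right) \left(- \frac{1}{6202}\right) = \left(- \frac{312195883}{311818}\right) \left(- \frac{1}{6202}\right) = \frac{312195883}{1933895236}$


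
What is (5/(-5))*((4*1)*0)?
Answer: 0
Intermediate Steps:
(5/(-5))*((4*1)*0) = (5*(-⅕))*(4*0) = -1*0 = 0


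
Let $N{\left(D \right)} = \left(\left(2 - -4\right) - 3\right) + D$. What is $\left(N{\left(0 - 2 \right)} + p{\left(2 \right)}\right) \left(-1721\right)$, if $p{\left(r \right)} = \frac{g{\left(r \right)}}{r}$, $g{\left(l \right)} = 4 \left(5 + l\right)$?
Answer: $-25815$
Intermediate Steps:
$g{\left(l \right)} = 20 + 4 l$
$p{\left(r \right)} = \frac{20 + 4 r}{r}$
$N{\left(D \right)} = 3 + D$ ($N{\left(D \right)} = \left(\left(2 + 4\right) - 3\right) + D = \left(6 - 3\right) + D = 3 + D$)
$\left(N{\left(0 - 2 \right)} + p{\left(2 \right)}\right) \left(-1721\right) = \left(\left(3 + \left(0 - 2\right)\right) + \left(4 + \frac{20}{2}\right)\right) \left(-1721\right) = \left(\left(3 + \left(0 - 2\right)\right) + \left(4 + 20 \cdot \frac{1}{2}\right)\right) \left(-1721\right) = \left(\left(3 - 2\right) + \left(4 + 10\right)\right) \left(-1721\right) = \left(1 + 14\right) \left(-1721\right) = 15 \left(-1721\right) = -25815$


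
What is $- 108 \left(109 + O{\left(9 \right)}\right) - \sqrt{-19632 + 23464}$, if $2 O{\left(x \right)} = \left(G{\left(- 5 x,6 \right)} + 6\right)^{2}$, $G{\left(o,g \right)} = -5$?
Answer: $-11826 - 2 \sqrt{958} \approx -11888.0$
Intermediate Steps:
$O{\left(x \right)} = \frac{1}{2}$ ($O{\left(x \right)} = \frac{\left(-5 + 6\right)^{2}}{2} = \frac{1^{2}}{2} = \frac{1}{2} \cdot 1 = \frac{1}{2}$)
$- 108 \left(109 + O{\left(9 \right)}\right) - \sqrt{-19632 + 23464} = - 108 \left(109 + \frac{1}{2}\right) - \sqrt{-19632 + 23464} = \left(-108\right) \frac{219}{2} - \sqrt{3832} = -11826 - 2 \sqrt{958}$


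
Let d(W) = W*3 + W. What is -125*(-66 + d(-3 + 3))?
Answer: 8250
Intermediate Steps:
d(W) = 4*W (d(W) = 3*W + W = 4*W)
-125*(-66 + d(-3 + 3)) = -125*(-66 + 4*(-3 + 3)) = -125*(-66 + 4*0) = -125*(-66 + 0) = -125*(-66) = 8250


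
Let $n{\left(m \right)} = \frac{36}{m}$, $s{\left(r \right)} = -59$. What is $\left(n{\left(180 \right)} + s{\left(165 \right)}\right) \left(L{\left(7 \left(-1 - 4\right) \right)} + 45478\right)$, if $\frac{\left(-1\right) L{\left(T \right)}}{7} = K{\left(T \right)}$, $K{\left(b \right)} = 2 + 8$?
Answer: $- \frac{13349952}{5} \approx -2.67 \cdot 10^{6}$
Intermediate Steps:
$K{\left(b \right)} = 10$
$L{\left(T \right)} = -70$ ($L{\left(T \right)} = \left(-7\right) 10 = -70$)
$\left(n{\left(180 \right)} + s{\left(165 \right)}\right) \left(L{\left(7 \left(-1 - 4\right) \right)} + 45478\right) = \left(\frac{36}{180} - 59\right) \left(-70 + 45478\right) = \left(36 \cdot \frac{1}{180} - 59\right) 45408 = \left(\frac{1}{5} - 59\right) 45408 = \left(- \frac{294}{5}\right) 45408 = - \frac{13349952}{5}$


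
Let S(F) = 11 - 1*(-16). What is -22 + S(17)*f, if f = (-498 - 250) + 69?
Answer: -18355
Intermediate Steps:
S(F) = 27 (S(F) = 11 + 16 = 27)
f = -679 (f = -748 + 69 = -679)
-22 + S(17)*f = -22 + 27*(-679) = -22 - 18333 = -18355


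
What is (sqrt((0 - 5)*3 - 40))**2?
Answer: -55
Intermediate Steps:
(sqrt((0 - 5)*3 - 40))**2 = (sqrt(-5*3 - 40))**2 = (sqrt(-15 - 40))**2 = (sqrt(-55))**2 = (I*sqrt(55))**2 = -55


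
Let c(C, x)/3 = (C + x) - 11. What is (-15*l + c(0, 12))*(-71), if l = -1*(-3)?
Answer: 2982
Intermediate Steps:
c(C, x) = -33 + 3*C + 3*x (c(C, x) = 3*((C + x) - 11) = 3*(-11 + C + x) = -33 + 3*C + 3*x)
l = 3
(-15*l + c(0, 12))*(-71) = (-15*3 + (-33 + 3*0 + 3*12))*(-71) = (-45 + (-33 + 0 + 36))*(-71) = (-45 + 3)*(-71) = -42*(-71) = 2982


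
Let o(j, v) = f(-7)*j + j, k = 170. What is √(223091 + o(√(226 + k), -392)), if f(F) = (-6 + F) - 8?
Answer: √(223091 - 120*√11) ≈ 471.90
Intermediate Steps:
f(F) = -14 + F
o(j, v) = -20*j (o(j, v) = (-14 - 7)*j + j = -21*j + j = -20*j)
√(223091 + o(√(226 + k), -392)) = √(223091 - 20*√(226 + 170)) = √(223091 - 120*√11)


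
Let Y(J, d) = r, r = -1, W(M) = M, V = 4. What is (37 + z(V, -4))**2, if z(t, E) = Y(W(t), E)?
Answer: 1296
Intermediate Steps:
Y(J, d) = -1
z(t, E) = -1
(37 + z(V, -4))**2 = (37 - 1)**2 = 36**2 = 1296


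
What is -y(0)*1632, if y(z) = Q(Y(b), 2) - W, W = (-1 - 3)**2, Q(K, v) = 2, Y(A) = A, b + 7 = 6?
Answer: 22848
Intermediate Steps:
b = -1 (b = -7 + 6 = -1)
W = 16 (W = (-4)**2 = 16)
y(z) = -14 (y(z) = 2 - 1*16 = 2 - 16 = -14)
-y(0)*1632 = -1*(-14)*1632 = 14*1632 = 22848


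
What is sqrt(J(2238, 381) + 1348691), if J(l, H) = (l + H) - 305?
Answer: sqrt(1351005) ≈ 1162.3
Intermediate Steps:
J(l, H) = -305 + H + l (J(l, H) = (H + l) - 305 = -305 + H + l)
sqrt(J(2238, 381) + 1348691) = sqrt((-305 + 381 + 2238) + 1348691) = sqrt(2314 + 1348691) = sqrt(1351005)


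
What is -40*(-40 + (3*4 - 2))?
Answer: 1200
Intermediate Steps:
-40*(-40 + (3*4 - 2)) = -40*(-40 + (12 - 2)) = -40*(-40 + 10) = -40*(-30) = 1200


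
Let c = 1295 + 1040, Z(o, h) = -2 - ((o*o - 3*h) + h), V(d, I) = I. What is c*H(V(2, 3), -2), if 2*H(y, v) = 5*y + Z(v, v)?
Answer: 11675/2 ≈ 5837.5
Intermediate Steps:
Z(o, h) = -2 - o² + 2*h (Z(o, h) = -2 - ((o² - 3*h) + h) = -2 - (o² - 2*h) = -2 + (-o² + 2*h) = -2 - o² + 2*h)
H(y, v) = -1 + v - v²/2 + 5*y/2 (H(y, v) = (5*y + (-2 - v² + 2*v))/2 = (-2 - v² + 2*v + 5*y)/2 = -1 + v - v²/2 + 5*y/2)
c = 2335
c*H(V(2, 3), -2) = 2335*(-1 - 2 - ½*(-2)² + (5/2)*3) = 2335*(-1 - 2 - ½*4 + 15/2) = 2335*(-1 - 2 - 2 + 15/2) = 2335*(5/2) = 11675/2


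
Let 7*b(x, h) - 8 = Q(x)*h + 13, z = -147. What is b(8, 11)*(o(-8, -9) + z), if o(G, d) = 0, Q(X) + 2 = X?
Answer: -1827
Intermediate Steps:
Q(X) = -2 + X
b(x, h) = 3 + h*(-2 + x)/7 (b(x, h) = 8/7 + ((-2 + x)*h + 13)/7 = 8/7 + (h*(-2 + x) + 13)/7 = 8/7 + (13 + h*(-2 + x))/7 = 8/7 + (13/7 + h*(-2 + x)/7) = 3 + h*(-2 + x)/7)
b(8, 11)*(o(-8, -9) + z) = (3 + (1/7)*11*(-2 + 8))*(0 - 147) = (3 + (1/7)*11*6)*(-147) = (3 + 66/7)*(-147) = (87/7)*(-147) = -1827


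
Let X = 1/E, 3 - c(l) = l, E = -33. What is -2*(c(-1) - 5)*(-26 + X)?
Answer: -1718/33 ≈ -52.061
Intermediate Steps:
c(l) = 3 - l
X = -1/33 (X = 1/(-33) = -1/33 ≈ -0.030303)
-2*(c(-1) - 5)*(-26 + X) = -2*((3 - 1*(-1)) - 5)*(-26 - 1/33) = -2*((3 + 1) - 5)*(-859)/33 = -2*(4 - 5)*(-859)/33 = -(-2)*(-859)/33 = -2*859/33 = -1718/33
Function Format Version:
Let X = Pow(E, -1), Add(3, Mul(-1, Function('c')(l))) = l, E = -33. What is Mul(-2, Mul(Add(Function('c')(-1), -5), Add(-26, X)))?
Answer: Rational(-1718, 33) ≈ -52.061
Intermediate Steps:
Function('c')(l) = Add(3, Mul(-1, l))
X = Rational(-1, 33) (X = Pow(-33, -1) = Rational(-1, 33) ≈ -0.030303)
Mul(-2, Mul(Add(Function('c')(-1), -5), Add(-26, X))) = Mul(-2, Mul(Add(Add(3, Mul(-1, -1)), -5), Add(-26, Rational(-1, 33)))) = Mul(-2, Mul(Add(Add(3, 1), -5), Rational(-859, 33))) = Mul(-2, Mul(Add(4, -5), Rational(-859, 33))) = Mul(-2, Mul(-1, Rational(-859, 33))) = Mul(-2, Rational(859, 33)) = Rational(-1718, 33)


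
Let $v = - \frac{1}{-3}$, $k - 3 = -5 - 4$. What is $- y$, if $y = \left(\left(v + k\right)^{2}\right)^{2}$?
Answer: $- \frac{83521}{81} \approx -1031.1$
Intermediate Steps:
$k = -6$ ($k = 3 - 9 = -6$)
$v = \frac{1}{3}$ ($v = \left(-1\right) \left(- \frac{1}{3}\right) = \frac{1}{3} \approx 0.33333$)
$y = \frac{83521}{81}$ ($y = \left(\left(\frac{1}{3} - 6\right)^{2}\right)^{2} = \left(\left(- \frac{17}{3}\right)^{2}\right)^{2} = \left(\frac{289}{9}\right)^{2} = \frac{83521}{81} \approx 1031.1$)
$- y = \left(-1\right) \frac{83521}{81} = - \frac{83521}{81}$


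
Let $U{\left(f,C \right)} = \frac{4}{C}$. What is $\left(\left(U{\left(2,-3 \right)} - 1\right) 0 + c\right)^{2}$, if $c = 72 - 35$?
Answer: $1369$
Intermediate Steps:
$c = 37$ ($c = 72 - 35 = 37$)
$\left(\left(U{\left(2,-3 \right)} - 1\right) 0 + c\right)^{2} = \left(\left(\frac{4}{-3} - 1\right) 0 + 37\right)^{2} = \left(\left(4 \left(- \frac{1}{3}\right) - 1\right) 0 + 37\right)^{2} = \left(\left(- \frac{4}{3} - 1\right) 0 + 37\right)^{2} = \left(\left(- \frac{7}{3}\right) 0 + 37\right)^{2} = \left(0 + 37\right)^{2} = 37^{2} = 1369$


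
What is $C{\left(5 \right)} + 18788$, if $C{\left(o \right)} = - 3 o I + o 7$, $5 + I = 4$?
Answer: $18838$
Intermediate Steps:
$I = -1$ ($I = -5 + 4 = -1$)
$C{\left(o \right)} = 10 o$ ($C{\left(o \right)} = - 3 o \left(-1\right) + o 7 = 3 o + 7 o = 10 o$)
$C{\left(5 \right)} + 18788 = 10 \cdot 5 + 18788 = 50 + 18788 = 18838$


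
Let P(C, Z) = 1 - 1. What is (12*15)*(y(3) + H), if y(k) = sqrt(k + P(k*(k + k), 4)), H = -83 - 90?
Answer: -31140 + 180*sqrt(3) ≈ -30828.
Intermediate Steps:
P(C, Z) = 0
H = -173
y(k) = sqrt(k) (y(k) = sqrt(k + 0) = sqrt(k))
(12*15)*(y(3) + H) = (12*15)*(sqrt(3) - 173) = 180*(-173 + sqrt(3)) = -31140 + 180*sqrt(3)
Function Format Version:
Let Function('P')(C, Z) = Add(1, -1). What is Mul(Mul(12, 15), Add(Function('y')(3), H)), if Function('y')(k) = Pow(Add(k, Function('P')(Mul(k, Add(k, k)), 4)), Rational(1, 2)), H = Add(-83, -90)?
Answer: Add(-31140, Mul(180, Pow(3, Rational(1, 2)))) ≈ -30828.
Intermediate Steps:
Function('P')(C, Z) = 0
H = -173
Function('y')(k) = Pow(k, Rational(1, 2)) (Function('y')(k) = Pow(Add(k, 0), Rational(1, 2)) = Pow(k, Rational(1, 2)))
Mul(Mul(12, 15), Add(Function('y')(3), H)) = Mul(Mul(12, 15), Add(Pow(3, Rational(1, 2)), -173)) = Mul(180, Add(-173, Pow(3, Rational(1, 2)))) = Add(-31140, Mul(180, Pow(3, Rational(1, 2))))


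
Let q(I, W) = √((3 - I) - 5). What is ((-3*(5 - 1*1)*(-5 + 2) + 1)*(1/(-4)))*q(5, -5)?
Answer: -37*I*√7/4 ≈ -24.473*I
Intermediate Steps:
q(I, W) = √(-2 - I)
((-3*(5 - 1*1)*(-5 + 2) + 1)*(1/(-4)))*q(5, -5) = ((-3*(5 - 1*1)*(-5 + 2) + 1)*(1/(-4)))*√(-2 - 1*5) = ((-3*(5 - 1)*(-3) + 1)*(1*(-¼)))*√(-2 - 5) = ((-12*(-3) + 1)*(-¼))*√(-7) = ((-3*(-12) + 1)*(-¼))*(I*√7) = ((36 + 1)*(-¼))*(I*√7) = (37*(-¼))*(I*√7) = -37*I*√7/4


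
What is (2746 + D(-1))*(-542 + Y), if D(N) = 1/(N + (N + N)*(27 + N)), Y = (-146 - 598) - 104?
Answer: -202296430/53 ≈ -3.8169e+6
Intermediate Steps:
Y = -848 (Y = -744 - 104 = -848)
D(N) = 1/(N + 2*N*(27 + N)) (D(N) = 1/(N + (2*N)*(27 + N)) = 1/(N + 2*N*(27 + N)))
(2746 + D(-1))*(-542 + Y) = (2746 + 1/((-1)*(55 + 2*(-1))))*(-542 - 848) = (2746 - 1/(55 - 2))*(-1390) = (2746 - 1/53)*(-1390) = (145537/53)*(-1390) = -202296430/53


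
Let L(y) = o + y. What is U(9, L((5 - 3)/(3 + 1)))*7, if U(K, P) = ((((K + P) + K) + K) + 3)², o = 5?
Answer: 35287/4 ≈ 8821.8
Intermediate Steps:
L(y) = 5 + y
U(K, P) = (3 + P + 3*K)² (U(K, P) = (((P + 2*K) + K) + 3)² = ((P + 3*K) + 3)² = (3 + P + 3*K)²)
U(9, L((5 - 3)/(3 + 1)))*7 = (3 + (5 + (5 - 3)/(3 + 1)) + 3*9)²*7 = (3 + (5 + 2/4) + 27)²*7 = (3 + (5 + 2*(¼)) + 27)²*7 = (3 + (5 + ½) + 27)²*7 = (3 + 11/2 + 27)²*7 = (71/2)²*7 = (5041/4)*7 = 35287/4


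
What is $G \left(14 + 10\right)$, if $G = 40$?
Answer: $960$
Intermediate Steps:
$G \left(14 + 10\right) = 40 \left(14 + 10\right) = 40 \cdot 24 = 960$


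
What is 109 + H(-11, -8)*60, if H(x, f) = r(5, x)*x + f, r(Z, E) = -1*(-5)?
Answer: -3671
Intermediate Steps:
r(Z, E) = 5
H(x, f) = f + 5*x (H(x, f) = 5*x + f = f + 5*x)
109 + H(-11, -8)*60 = 109 + (-8 + 5*(-11))*60 = 109 + (-8 - 55)*60 = 109 - 63*60 = 109 - 3780 = -3671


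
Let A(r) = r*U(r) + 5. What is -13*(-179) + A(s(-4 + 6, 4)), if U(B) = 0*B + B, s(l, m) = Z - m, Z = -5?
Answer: 2413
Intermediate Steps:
s(l, m) = -5 - m
U(B) = B (U(B) = 0 + B = B)
A(r) = 5 + r² (A(r) = r*r + 5 = r² + 5 = 5 + r²)
-13*(-179) + A(s(-4 + 6, 4)) = -13*(-179) + (5 + (-5 - 1*4)²) = 2327 + (5 + (-5 - 4)²) = 2327 + (5 + (-9)²) = 2327 + (5 + 81) = 2327 + 86 = 2413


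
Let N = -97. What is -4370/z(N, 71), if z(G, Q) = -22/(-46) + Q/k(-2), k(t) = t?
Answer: 201020/1611 ≈ 124.78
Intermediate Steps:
z(G, Q) = 11/23 - Q/2 (z(G, Q) = -22/(-46) + Q/(-2) = -22*(-1/46) + Q*(-½) = 11/23 - Q/2)
-4370/z(N, 71) = -4370/(11/23 - ½*71) = -4370/(11/23 - 71/2) = -4370/(-1611/46) = -4370*(-46/1611) = 201020/1611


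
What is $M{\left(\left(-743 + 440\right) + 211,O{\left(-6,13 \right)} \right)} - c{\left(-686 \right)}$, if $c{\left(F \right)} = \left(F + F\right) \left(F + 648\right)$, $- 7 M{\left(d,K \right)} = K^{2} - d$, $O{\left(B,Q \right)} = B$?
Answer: $- \frac{365080}{7} \approx -52154.0$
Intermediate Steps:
$M{\left(d,K \right)} = - \frac{K^{2}}{7} + \frac{d}{7}$ ($M{\left(d,K \right)} = - \frac{K^{2} - d}{7} = - \frac{K^{2}}{7} + \frac{d}{7}$)
$c{\left(F \right)} = 2 F \left(648 + F\right)$
$M{\left(\left(-743 + 440\right) + 211,O{\left(-6,13 \right)} \right)} - c{\left(-686 \right)} = \left(- \frac{\left(-6\right)^{2}}{7} + \frac{\left(-743 + 440\right) + 211}{7}\right) - 2 \left(-686\right) \left(648 - 686\right) = \left(\left(- \frac{1}{7}\right) 36 + \frac{-303 + 211}{7}\right) - 2 \left(-686\right) \left(-38\right) = \left(- \frac{36}{7} + \frac{1}{7} \left(-92\right)\right) - 52136 = \left(- \frac{36}{7} - \frac{92}{7}\right) - 52136 = - \frac{128}{7} - 52136 = - \frac{365080}{7}$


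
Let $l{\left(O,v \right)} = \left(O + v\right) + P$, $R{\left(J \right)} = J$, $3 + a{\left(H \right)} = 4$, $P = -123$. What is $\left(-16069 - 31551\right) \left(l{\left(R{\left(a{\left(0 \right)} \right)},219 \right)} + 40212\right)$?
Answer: $-1919514580$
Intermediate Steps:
$a{\left(H \right)} = 1$ ($a{\left(H \right)} = -3 + 4 = 1$)
$l{\left(O,v \right)} = -123 + O + v$ ($l{\left(O,v \right)} = \left(O + v\right) - 123 = -123 + O + v$)
$\left(-16069 - 31551\right) \left(l{\left(R{\left(a{\left(0 \right)} \right)},219 \right)} + 40212\right) = \left(-16069 - 31551\right) \left(\left(-123 + 1 + 219\right) + 40212\right) = - 47620 \left(97 + 40212\right) = \left(-47620\right) 40309 = -1919514580$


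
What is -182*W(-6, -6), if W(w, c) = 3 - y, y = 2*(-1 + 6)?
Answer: 1274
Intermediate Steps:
y = 10 (y = 2*5 = 10)
W(w, c) = -7 (W(w, c) = 3 - 1*10 = 3 - 10 = -7)
-182*W(-6, -6) = -182*(-7) = 1274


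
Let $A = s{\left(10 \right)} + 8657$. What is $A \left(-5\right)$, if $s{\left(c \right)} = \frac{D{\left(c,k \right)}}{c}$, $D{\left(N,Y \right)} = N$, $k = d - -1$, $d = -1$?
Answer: $-43290$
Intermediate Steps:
$k = 0$ ($k = -1 - -1 = -1 + 1 = 0$)
$s{\left(c \right)} = 1$ ($s{\left(c \right)} = \frac{c}{c} = 1$)
$A = 8658$ ($A = 1 + 8657 = 8658$)
$A \left(-5\right) = 8658 \left(-5\right) = -43290$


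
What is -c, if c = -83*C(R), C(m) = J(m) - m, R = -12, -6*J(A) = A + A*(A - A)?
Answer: 1162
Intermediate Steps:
J(A) = -A/6 (J(A) = -(A + A*(A - A))/6 = -(A + A*0)/6 = -(A + 0)/6 = -A/6)
C(m) = -7*m/6 (C(m) = -m/6 - m = -7*m/6)
c = -1162 (c = -(-581)*(-12)/6 = -83*14 = -1162)
-c = -1*(-1162) = 1162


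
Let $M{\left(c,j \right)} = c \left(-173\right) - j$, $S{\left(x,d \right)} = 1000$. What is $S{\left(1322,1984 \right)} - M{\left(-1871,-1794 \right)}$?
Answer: $-324477$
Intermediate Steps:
$M{\left(c,j \right)} = - j - 173 c$ ($M{\left(c,j \right)} = - 173 c - j = - j - 173 c$)
$S{\left(1322,1984 \right)} - M{\left(-1871,-1794 \right)} = 1000 - \left(\left(-1\right) \left(-1794\right) - -323683\right) = 1000 - \left(1794 + 323683\right) = 1000 - 325477 = -324477$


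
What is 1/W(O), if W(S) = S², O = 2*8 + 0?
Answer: 1/256 ≈ 0.0039063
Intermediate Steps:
O = 16 (O = 16 + 0 = 16)
1/W(O) = 1/(16²) = 1/256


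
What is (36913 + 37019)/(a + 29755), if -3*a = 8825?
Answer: 55449/20110 ≈ 2.7573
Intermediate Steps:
a = -8825/3 (a = -1/3*8825 = -8825/3 ≈ -2941.7)
(36913 + 37019)/(a + 29755) = (36913 + 37019)/(-8825/3 + 29755) = 73932/(80440/3) = 73932*(3/80440) = 55449/20110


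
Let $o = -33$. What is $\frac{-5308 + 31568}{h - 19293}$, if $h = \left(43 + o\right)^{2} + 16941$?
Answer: $- \frac{6565}{563} \approx -11.661$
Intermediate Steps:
$h = 17041$ ($h = \left(43 - 33\right)^{2} + 16941 = 10^{2} + 16941 = 100 + 16941 = 17041$)
$\frac{-5308 + 31568}{h - 19293} = \frac{-5308 + 31568}{17041 - 19293} = \frac{26260}{-2252} = 26260 \left(- \frac{1}{2252}\right) = - \frac{6565}{563}$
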